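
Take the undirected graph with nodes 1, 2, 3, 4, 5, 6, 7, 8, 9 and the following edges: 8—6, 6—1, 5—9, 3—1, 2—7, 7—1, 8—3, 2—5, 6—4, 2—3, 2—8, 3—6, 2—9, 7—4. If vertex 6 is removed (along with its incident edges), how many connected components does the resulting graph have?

1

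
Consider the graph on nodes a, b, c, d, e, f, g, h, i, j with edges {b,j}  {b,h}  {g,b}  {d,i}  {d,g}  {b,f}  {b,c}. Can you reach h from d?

From d we can reach b, c, d, f, g, h, i, j, which includes h.

Yes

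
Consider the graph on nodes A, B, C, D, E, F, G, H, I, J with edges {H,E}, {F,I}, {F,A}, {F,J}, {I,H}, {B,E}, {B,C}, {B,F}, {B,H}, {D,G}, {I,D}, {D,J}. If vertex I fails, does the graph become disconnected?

No

Deleting I leaves 1 component (was 1) (its neighbors D, F, H remain connected to each other), so I is not a cut vertex.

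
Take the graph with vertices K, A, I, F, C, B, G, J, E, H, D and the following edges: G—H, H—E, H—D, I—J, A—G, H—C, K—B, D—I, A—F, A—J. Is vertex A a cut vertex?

Yes

Deleting A raises the number of components from 2 to 3, so A is a cut vertex.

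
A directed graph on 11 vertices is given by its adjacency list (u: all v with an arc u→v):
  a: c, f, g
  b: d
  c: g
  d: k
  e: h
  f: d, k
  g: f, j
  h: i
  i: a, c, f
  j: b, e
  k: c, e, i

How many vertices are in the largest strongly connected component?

11

{a, b, c, d, e, f, g, h, i, j, k} are all mutually reachable — one SCC of size 11.
The largest has 11 vertices.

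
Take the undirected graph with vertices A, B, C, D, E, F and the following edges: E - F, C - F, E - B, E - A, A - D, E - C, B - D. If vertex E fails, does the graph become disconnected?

Yes

Deleting E raises the number of components from 1 to 2, so E is a cut vertex.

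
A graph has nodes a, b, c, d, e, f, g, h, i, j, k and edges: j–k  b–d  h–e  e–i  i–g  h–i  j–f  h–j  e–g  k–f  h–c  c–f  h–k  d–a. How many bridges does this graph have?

2

The edges on the cycle h-e-g-i-h are not bridges since each lies on that cycle.
But removing b–d disconnects b from d; removing d–a disconnects d from a — these are bridges.
That makes 2 bridges.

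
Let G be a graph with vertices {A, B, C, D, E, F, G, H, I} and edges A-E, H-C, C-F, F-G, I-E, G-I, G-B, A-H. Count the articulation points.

Removing G increases the component count from 2 to 3, so G is a cut vertex.
By contrast removing C leaves 2 components; it is not a cut vertex. No other vertex is a cut vertex either.

1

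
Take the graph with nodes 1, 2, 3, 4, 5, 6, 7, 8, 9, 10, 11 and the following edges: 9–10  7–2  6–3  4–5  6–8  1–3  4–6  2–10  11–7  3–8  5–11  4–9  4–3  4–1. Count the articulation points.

1

Removing 4 increases the component count from 1 to 2, so 4 is a cut vertex.
By contrast removing 11 leaves 1 component; it is not a cut vertex. No other vertex is a cut vertex either.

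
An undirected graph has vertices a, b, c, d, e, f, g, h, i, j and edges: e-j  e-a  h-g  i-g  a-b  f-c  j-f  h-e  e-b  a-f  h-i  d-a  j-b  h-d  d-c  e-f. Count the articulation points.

1

Removing h increases the component count from 1 to 2, so h is a cut vertex.
By contrast removing f leaves 1 component; it is not a cut vertex. No other vertex is a cut vertex either.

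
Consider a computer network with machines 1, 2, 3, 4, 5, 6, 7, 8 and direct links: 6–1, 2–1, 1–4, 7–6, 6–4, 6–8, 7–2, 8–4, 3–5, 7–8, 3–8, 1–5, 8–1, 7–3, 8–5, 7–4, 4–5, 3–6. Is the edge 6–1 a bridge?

No

After removing 6–1, the path 6-8-1 still connects them, so the edge is not a bridge.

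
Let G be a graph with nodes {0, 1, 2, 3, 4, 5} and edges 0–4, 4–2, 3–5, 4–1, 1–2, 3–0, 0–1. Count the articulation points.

Removing 0 increases the component count from 1 to 2, so 0 is a cut vertex.
Removing 3 increases the component count from 1 to 2, so 3 is a cut vertex.
By contrast removing 4 leaves 1 component; it is not a cut vertex. No other vertex is a cut vertex either.

2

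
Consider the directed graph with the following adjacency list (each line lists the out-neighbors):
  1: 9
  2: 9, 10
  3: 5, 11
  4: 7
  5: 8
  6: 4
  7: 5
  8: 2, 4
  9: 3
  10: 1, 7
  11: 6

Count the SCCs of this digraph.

1

{1, 2, 3, 4, 5, 6, 7, 8, 9, 10, 11} are all mutually reachable — one SCC of size 11.
That gives 1 strongly connected component.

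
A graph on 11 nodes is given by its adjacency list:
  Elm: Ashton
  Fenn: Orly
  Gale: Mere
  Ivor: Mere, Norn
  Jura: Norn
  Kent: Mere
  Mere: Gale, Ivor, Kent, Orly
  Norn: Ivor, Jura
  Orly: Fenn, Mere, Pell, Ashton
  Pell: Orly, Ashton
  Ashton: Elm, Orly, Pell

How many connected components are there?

1

Starting from Elm we can reach Elm, Fenn, Gale, Ivor, Jura, Kent, Mere, Norn, Orly, Pell, Ashton. That is one component of size 11.
Total: 1 component.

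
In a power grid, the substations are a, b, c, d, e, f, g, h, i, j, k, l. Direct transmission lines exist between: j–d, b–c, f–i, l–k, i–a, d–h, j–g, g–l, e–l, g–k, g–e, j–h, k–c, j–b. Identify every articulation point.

Removing i increases the component count from 2 to 3, so i is a cut vertex.
Removing j increases the component count from 2 to 3, so j is a cut vertex.
By contrast removing b leaves 2 components; it is not a cut vertex. No other vertex is a cut vertex either.

i, j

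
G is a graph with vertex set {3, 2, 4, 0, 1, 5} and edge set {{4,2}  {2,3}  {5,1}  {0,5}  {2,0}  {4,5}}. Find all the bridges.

1-5, 2-3

The edges on the cycle 4-2-0-5-4 are not bridges since each lies on that cycle.
But removing 2 - 3 disconnects 2 from 3; removing 5 - 1 disconnects 5 from 1 — these are bridges.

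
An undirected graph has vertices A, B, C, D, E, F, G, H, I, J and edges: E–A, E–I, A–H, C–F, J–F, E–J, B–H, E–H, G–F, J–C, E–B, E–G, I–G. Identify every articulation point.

E

Removing E increases the component count from 2 to 3, so E is a cut vertex.
By contrast removing A leaves 2 components; it is not a cut vertex. No other vertex is a cut vertex either.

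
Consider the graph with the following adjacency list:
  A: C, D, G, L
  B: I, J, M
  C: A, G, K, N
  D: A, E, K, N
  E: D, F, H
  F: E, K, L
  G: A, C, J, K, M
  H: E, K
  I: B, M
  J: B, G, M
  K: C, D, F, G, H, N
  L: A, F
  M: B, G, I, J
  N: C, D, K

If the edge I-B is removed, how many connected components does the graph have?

I and B are still connected via I-M-B, so the component count stays at 1.

1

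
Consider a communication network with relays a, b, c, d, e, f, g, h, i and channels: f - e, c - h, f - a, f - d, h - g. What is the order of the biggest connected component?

4

i is isolated — a component by itself.
b is isolated — a component by itself.
Starting from c we can reach c, g, h. That is one component of size 3.
Starting from a we can reach a, d, e, f. That is one component of size 4.
The largest has 4 vertices.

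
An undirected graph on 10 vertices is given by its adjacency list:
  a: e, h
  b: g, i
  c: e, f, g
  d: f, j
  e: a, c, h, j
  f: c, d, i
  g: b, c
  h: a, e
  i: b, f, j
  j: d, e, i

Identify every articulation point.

e

Removing e increases the component count from 1 to 2, so e is a cut vertex.
By contrast removing a leaves 1 component; it is not a cut vertex. No other vertex is a cut vertex either.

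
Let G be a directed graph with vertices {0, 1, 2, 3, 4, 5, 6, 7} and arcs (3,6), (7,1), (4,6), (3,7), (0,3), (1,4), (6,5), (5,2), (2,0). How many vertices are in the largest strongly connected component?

{0, 1, 2, 3, 4, 5, 6, 7} are all mutually reachable — one SCC of size 8.
The largest has 8 vertices.

8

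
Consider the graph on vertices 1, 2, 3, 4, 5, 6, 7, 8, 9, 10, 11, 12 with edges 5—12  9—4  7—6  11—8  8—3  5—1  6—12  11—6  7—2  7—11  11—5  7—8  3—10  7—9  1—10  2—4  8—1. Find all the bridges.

The edges on the cycle 7-11-8-7 are not bridges since each lies on that cycle.
Every edge lies on some cycle, so there are no bridges.

none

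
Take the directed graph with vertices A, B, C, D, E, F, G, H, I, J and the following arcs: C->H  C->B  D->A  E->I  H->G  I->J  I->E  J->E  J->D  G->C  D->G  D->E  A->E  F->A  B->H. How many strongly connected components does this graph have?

{A, D, E, I, J} are all mutually reachable — one SCC of size 5.
{B, C, G, H} are all mutually reachable — one SCC of size 4.
{F} is an SCC by itself.
That gives 3 strongly connected components.

3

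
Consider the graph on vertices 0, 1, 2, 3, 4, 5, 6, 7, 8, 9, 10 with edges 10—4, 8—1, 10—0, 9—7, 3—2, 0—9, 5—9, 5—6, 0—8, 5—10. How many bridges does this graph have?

6

The edges on the cycle 5-10-0-9-5 are not bridges since each lies on that cycle.
But removing 9—7 disconnects 9 from 7; removing 3—2 disconnects 3 from 2; removing 0—8 disconnects 0 from 8; removing 10—4 disconnects 10 from 4 — these are bridges.
In total 6 edges are bridges.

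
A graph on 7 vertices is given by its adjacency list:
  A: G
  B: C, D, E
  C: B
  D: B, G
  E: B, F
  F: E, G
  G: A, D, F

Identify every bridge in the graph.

A-G, B-C

The edges on the cycle B-E-F-G-D-B are not bridges since each lies on that cycle.
But removing B-C disconnects B from C; removing G-A disconnects G from A — these are bridges.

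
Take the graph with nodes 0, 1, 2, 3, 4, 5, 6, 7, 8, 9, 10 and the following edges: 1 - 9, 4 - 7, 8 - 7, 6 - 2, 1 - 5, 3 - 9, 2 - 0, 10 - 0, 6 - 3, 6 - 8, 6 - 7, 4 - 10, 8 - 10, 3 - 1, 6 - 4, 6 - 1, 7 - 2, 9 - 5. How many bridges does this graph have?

0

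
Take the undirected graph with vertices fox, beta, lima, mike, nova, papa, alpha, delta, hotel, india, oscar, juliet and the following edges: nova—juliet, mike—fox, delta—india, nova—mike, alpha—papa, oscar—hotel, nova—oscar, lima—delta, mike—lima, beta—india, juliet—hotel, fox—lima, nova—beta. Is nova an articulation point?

Deleting nova raises the number of components from 2 to 3, so nova is a cut vertex.

Yes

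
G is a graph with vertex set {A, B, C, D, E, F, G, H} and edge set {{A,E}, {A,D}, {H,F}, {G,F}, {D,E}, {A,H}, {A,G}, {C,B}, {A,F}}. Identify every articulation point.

A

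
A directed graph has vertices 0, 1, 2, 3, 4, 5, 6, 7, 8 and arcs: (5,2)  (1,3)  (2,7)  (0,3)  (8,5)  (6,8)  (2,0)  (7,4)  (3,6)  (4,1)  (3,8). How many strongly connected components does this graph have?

{0, 1, 2, 3, 4, 5, 6, 7, 8} are all mutually reachable — one SCC of size 9.
That gives 1 strongly connected component.

1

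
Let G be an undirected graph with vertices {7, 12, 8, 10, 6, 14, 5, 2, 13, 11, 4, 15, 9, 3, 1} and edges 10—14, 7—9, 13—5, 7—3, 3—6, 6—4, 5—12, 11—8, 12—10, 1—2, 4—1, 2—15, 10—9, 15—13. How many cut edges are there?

2

The edges on the cycle 7-3-6-4-1-2-15-13-5-12-10-9-7 are not bridges since each lies on that cycle.
But removing 11—8 disconnects 11 from 8; removing 10—14 disconnects 10 from 14 — these are bridges.
That makes 2 bridges.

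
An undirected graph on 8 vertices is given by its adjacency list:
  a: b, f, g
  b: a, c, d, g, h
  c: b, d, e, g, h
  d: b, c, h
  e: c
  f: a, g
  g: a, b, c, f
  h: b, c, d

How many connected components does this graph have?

1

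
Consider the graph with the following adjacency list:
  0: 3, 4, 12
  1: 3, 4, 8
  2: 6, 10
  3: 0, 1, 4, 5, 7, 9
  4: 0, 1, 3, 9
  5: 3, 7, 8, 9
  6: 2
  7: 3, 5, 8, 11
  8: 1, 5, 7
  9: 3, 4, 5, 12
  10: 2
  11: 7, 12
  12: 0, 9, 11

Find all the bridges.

10-2, 2-6

The edges on the cycle 3-1-8-5-3 are not bridges since each lies on that cycle.
But removing 6-2 disconnects 6 from 2; removing 2-10 disconnects 2 from 10 — these are bridges.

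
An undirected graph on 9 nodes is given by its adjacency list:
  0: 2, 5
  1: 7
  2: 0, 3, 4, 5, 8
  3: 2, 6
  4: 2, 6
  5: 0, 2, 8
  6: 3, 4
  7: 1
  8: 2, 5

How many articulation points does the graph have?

1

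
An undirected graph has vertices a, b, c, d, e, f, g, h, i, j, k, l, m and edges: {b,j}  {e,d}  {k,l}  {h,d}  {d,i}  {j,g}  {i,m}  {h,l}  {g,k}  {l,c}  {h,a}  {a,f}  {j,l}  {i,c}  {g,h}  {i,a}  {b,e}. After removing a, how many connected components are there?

2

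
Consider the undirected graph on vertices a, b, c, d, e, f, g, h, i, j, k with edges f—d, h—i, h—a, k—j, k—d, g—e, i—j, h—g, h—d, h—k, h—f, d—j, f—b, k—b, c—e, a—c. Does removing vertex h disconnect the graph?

Yes

Deleting h raises the number of components from 1 to 2, so h is a cut vertex.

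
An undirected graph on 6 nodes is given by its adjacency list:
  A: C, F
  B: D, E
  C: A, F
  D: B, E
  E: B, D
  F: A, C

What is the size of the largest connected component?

Starting from A we can reach A, C, F. That is one component of size 3.
Starting from B we can reach B, D, E. That is one component of size 3.
The largest has 3 vertices.

3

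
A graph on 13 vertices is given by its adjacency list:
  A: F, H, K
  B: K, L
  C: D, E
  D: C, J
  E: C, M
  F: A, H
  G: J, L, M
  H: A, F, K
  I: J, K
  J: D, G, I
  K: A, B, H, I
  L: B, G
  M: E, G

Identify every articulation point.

K

Removing K increases the component count from 1 to 2, so K is a cut vertex.
By contrast removing B leaves 1 component; it is not a cut vertex. No other vertex is a cut vertex either.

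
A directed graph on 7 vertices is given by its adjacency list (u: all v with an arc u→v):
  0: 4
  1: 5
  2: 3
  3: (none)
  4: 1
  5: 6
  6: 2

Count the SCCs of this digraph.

7

{3} is an SCC by itself.
{2} is an SCC by itself.
{4} is an SCC by itself.
{0} is an SCC by itself.
{5} is an SCC by itself.
(and 2 more singleton SCCs)
That gives 7 strongly connected components.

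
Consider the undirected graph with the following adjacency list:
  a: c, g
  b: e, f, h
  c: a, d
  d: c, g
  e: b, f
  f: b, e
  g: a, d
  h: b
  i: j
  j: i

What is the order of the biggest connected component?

4

Starting from i we can reach i, j. That is one component of size 2.
Starting from b we can reach b, e, f, h. That is one component of size 4.
Starting from a we can reach a, c, d, g. That is one component of size 4.
The largest has 4 vertices.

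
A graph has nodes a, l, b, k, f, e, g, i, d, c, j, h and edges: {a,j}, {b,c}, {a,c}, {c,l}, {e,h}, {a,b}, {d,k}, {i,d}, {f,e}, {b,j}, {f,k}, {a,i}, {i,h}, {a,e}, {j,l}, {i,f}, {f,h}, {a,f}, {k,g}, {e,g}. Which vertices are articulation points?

Removing a increases the component count from 1 to 2, so a is a cut vertex.
By contrast removing h leaves 1 component; it is not a cut vertex. No other vertex is a cut vertex either.

a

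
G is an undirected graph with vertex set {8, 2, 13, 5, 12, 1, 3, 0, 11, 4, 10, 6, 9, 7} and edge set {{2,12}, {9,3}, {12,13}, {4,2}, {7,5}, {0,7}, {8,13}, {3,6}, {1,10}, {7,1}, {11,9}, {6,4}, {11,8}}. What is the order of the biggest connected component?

9

Starting from 0 we can reach 0, 1, 5, 7, 10. That is one component of size 5.
Starting from 2 we can reach 2, 3, 4, 6, 8, 9, 11, 12, 13. That is one component of size 9.
The largest has 9 vertices.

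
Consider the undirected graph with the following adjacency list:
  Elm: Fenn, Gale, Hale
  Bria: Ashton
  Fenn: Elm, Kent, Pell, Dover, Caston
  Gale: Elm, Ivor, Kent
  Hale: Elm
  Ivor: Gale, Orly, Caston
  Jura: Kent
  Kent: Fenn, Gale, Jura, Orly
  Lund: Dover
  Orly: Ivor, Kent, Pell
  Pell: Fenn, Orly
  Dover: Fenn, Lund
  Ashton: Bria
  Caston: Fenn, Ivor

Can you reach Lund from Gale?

Yes

From Gale we can reach Elm, Fenn, Gale, Hale, Ivor, Jura, Kent, Lund, Orly, Pell, Dover, Caston, which includes Lund.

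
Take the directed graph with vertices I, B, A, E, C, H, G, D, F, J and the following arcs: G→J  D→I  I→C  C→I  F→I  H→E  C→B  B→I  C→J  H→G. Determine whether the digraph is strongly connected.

No

There is no directed path from F to G, so the graph is not strongly connected.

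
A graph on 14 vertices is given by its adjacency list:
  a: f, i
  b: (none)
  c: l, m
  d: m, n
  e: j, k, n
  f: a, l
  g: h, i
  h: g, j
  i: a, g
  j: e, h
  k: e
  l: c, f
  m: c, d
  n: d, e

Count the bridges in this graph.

The edges on the cycle m-c-l-f-a-i-g-h-j-e-n-d-m are not bridges since each lies on that cycle.
But removing e-k disconnects e from k — this is a bridge.

1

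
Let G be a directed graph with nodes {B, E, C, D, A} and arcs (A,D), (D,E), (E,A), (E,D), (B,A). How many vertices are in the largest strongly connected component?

3

{A, D, E} are all mutually reachable — one SCC of size 3.
{C} is an SCC by itself.
{B} is an SCC by itself.
The largest has 3 vertices.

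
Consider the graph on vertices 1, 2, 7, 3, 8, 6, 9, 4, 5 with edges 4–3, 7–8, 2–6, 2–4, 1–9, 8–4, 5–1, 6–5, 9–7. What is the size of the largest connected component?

Starting from 1 we can reach 1, 2, 3, 4, 5, 6, 7, 8, 9. That is one component of size 9.
The largest has 9 vertices.

9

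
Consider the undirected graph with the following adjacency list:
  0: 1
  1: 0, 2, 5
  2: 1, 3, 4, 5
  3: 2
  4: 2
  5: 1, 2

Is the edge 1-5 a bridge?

No

After removing 1-5, the path 1-2-5 still connects them, so the edge is not a bridge.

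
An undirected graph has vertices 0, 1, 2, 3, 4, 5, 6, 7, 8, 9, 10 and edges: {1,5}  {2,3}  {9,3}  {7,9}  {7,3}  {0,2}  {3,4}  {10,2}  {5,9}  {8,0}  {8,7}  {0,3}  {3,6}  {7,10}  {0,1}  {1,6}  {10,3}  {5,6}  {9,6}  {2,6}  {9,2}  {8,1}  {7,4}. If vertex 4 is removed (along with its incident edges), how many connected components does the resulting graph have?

With 4 gone, the remaining components are: {0, 1, 2, 3, 5, 6, 7, 8, 9, 10}.
That is 1 component.

1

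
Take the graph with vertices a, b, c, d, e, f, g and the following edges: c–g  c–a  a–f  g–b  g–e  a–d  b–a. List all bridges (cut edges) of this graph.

a-d, a-f, e-g

The edges on the cycle c-g-b-a-c are not bridges since each lies on that cycle.
But removing a–f disconnects a from f; removing a–d disconnects a from d; removing g–e disconnects g from e — these are bridges.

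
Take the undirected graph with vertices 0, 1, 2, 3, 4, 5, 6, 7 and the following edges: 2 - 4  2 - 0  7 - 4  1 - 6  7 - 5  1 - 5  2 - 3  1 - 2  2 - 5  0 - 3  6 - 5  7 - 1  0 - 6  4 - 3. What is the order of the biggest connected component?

8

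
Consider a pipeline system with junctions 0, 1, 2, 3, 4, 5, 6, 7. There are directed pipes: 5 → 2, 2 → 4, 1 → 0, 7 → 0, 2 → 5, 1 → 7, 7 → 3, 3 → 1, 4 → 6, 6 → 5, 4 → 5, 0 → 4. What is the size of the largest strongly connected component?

4

{2, 4, 5, 6} are all mutually reachable — one SCC of size 4.
{1, 3, 7} are all mutually reachable — one SCC of size 3.
{0} is an SCC by itself.
The largest has 4 vertices.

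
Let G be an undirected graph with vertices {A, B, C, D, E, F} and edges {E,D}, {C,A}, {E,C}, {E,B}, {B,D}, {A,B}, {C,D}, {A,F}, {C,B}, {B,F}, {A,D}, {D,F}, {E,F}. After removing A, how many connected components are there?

With A gone, the remaining components are: {B, C, D, E, F}.
That is 1 component.

1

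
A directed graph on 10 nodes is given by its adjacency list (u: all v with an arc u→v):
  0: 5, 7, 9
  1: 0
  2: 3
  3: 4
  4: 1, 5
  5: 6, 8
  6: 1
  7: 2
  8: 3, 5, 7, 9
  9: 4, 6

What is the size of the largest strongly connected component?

10

{0, 1, 2, 3, 4, 5, 6, 7, 8, 9} are all mutually reachable — one SCC of size 10.
The largest has 10 vertices.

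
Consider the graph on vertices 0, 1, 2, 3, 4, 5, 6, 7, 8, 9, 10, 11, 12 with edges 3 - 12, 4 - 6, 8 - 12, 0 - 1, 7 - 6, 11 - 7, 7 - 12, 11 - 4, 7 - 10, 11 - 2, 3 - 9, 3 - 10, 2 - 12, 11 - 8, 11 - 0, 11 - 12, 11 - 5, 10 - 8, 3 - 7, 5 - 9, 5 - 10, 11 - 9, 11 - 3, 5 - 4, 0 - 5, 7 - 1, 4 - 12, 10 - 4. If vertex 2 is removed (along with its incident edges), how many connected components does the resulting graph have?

1

With 2 gone, the remaining components are: {0, 1, 3, 4, 5, 6, 7, 8, 9, 10, 11, 12}.
That is 1 component.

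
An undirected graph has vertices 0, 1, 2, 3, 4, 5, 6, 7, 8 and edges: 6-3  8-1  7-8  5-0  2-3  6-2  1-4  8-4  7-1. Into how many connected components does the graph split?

3

Starting from 0 we can reach 0, 5. That is one component of size 2.
Starting from 2 we can reach 2, 3, 6. That is one component of size 3.
Starting from 1 we can reach 1, 4, 7, 8. That is one component of size 4.
Total: 3 components.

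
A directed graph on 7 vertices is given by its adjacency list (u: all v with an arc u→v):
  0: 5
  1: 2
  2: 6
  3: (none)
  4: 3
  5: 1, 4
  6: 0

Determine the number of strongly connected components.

3

{0, 1, 2, 5, 6} are all mutually reachable — one SCC of size 5.
{4} is an SCC by itself.
{3} is an SCC by itself.
That gives 3 strongly connected components.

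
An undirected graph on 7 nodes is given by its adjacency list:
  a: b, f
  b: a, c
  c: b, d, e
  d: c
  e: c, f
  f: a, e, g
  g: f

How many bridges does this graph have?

The edges on the cycle b-a-f-e-c-b are not bridges since each lies on that cycle.
But removing f-g disconnects f from g; removing d-c disconnects d from c — these are bridges.
That makes 2 bridges.

2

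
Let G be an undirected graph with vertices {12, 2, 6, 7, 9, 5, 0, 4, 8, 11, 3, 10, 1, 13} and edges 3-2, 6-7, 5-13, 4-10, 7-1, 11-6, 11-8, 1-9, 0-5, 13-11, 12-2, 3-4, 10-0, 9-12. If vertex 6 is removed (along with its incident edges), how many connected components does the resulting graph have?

1

With 6 gone, the remaining components are: {0, 1, 2, 3, 4, 5, 7, 8, 9, 10, 11, 12, 13}.
That is 1 component.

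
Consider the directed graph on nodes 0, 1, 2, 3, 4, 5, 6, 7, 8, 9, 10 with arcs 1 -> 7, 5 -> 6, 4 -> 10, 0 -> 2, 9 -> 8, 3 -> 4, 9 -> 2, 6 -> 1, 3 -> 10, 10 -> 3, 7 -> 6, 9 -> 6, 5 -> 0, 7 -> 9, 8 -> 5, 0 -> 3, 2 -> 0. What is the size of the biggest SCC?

6

{1, 5, 6, 7, 8, 9} are all mutually reachable — one SCC of size 6.
{3, 4, 10} are all mutually reachable — one SCC of size 3.
{0, 2} are all mutually reachable — one SCC of size 2.
The largest has 6 vertices.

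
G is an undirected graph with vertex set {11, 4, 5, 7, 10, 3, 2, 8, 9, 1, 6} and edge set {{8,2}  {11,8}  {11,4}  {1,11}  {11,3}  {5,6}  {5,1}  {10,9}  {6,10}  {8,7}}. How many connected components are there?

Starting from 1 we can reach 1, 2, 3, 4, 5, 6, 7, 8, 9, 10, 11. That is one component of size 11.
Total: 1 component.

1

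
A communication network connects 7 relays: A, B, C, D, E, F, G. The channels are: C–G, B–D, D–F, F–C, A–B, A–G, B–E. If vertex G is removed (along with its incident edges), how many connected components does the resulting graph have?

With G gone, the remaining components are: {A, B, C, D, E, F}.
That is 1 component.

1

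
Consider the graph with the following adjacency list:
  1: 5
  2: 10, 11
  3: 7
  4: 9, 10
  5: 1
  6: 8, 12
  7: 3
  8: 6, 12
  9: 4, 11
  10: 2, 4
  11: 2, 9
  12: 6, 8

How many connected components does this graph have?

Starting from 1 we can reach 1, 5. That is one component of size 2.
Starting from 3 we can reach 3, 7. That is one component of size 2.
Starting from 6 we can reach 6, 8, 12. That is one component of size 3.
Starting from 2 we can reach 2, 4, 9, 10, 11. That is one component of size 5.
Total: 4 components.

4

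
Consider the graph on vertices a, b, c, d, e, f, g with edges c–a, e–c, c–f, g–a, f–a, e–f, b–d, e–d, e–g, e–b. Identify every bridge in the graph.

none

The edges on the cycle e-b-d-e are not bridges since each lies on that cycle.
Every edge lies on some cycle, so there are no bridges.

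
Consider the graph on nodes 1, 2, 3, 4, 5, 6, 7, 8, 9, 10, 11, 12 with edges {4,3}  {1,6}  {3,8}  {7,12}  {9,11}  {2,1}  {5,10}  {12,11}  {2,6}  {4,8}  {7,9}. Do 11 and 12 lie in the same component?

From 11 we can reach 7, 9, 11, 12, which includes 12.

Yes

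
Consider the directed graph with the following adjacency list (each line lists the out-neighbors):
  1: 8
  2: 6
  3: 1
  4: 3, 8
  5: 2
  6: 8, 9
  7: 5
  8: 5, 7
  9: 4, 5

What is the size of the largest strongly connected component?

{1, 2, 3, 4, 5, 6, 7, 8, 9} are all mutually reachable — one SCC of size 9.
The largest has 9 vertices.

9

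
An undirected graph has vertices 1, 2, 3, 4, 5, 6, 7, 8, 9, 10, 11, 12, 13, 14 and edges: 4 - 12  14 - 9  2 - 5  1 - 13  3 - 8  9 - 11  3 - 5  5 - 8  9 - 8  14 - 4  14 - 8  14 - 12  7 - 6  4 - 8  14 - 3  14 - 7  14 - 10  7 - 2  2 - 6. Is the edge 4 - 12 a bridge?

No

After removing 4 - 12, the path 4-14-12 still connects them, so the edge is not a bridge.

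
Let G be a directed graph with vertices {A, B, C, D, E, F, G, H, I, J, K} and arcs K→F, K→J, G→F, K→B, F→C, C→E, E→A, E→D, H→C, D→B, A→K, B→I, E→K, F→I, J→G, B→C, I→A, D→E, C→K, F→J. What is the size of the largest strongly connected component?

10

{A, B, C, D, E, F, G, I, J, K} are all mutually reachable — one SCC of size 10.
{H} is an SCC by itself.
The largest has 10 vertices.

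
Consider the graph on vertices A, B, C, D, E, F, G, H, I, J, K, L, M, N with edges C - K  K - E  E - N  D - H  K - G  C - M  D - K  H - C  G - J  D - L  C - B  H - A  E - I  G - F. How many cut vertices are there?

Removing C increases the component count from 1 to 3, so C is a cut vertex.
Removing D increases the component count from 1 to 2, so D is a cut vertex.
Removing E increases the component count from 1 to 3, so E is a cut vertex.
Likewise G, H, K are cut vertices.
By contrast removing M leaves 1 component; it is not a cut vertex. No other vertex is a cut vertex either.

6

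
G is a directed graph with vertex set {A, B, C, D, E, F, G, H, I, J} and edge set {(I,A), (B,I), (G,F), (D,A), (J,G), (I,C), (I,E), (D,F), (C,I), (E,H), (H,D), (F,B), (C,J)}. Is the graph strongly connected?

No

There is no directed path from A to E, so the graph is not strongly connected.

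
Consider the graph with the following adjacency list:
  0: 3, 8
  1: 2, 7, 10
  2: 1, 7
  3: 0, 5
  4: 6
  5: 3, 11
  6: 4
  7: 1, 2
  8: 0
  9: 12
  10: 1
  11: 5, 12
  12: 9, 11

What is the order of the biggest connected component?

7

Starting from 4 we can reach 4, 6. That is one component of size 2.
Starting from 1 we can reach 1, 2, 7, 10. That is one component of size 4.
Starting from 0 we can reach 0, 3, 5, 8, 9, 11, 12. That is one component of size 7.
The largest has 7 vertices.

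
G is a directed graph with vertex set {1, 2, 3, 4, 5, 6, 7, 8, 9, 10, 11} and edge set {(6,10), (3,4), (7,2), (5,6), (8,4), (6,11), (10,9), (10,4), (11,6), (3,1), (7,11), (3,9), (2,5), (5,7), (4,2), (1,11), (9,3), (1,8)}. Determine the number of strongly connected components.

1

{1, 2, 3, 4, 5, 6, 7, 8, 9, 10, 11} are all mutually reachable — one SCC of size 11.
That gives 1 strongly connected component.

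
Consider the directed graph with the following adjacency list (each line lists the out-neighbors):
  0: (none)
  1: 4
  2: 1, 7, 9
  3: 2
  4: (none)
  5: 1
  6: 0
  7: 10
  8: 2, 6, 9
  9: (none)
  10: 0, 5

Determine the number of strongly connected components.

11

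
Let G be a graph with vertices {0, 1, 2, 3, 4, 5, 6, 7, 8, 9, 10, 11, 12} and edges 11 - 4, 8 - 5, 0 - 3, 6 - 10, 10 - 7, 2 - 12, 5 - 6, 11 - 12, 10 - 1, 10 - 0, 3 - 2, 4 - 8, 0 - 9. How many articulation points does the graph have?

2

Removing 0 increases the component count from 1 to 2, so 0 is a cut vertex.
Removing 10 increases the component count from 1 to 3, so 10 is a cut vertex.
By contrast removing 9 leaves 1 component; it is not a cut vertex. No other vertex is a cut vertex either.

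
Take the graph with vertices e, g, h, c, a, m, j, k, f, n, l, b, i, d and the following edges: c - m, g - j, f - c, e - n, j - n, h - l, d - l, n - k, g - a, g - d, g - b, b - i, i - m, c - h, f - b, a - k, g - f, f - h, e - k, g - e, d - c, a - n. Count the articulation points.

Removing g increases the component count from 1 to 2, so g is a cut vertex.
By contrast removing i leaves 1 component; it is not a cut vertex. No other vertex is a cut vertex either.

1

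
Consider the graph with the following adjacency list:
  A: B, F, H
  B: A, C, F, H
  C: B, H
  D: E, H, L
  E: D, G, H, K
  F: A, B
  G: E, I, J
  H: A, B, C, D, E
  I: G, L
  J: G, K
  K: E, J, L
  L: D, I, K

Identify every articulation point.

H

Removing H increases the component count from 1 to 2, so H is a cut vertex.
By contrast removing F leaves 1 component; it is not a cut vertex. No other vertex is a cut vertex either.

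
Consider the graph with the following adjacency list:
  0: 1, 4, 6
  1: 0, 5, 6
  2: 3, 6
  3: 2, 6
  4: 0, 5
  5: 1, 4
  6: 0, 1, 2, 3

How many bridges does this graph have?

0

The edges on the cycle 6-2-3-6 are not bridges since each lies on that cycle.
Every edge lies on some cycle, so there are no bridges.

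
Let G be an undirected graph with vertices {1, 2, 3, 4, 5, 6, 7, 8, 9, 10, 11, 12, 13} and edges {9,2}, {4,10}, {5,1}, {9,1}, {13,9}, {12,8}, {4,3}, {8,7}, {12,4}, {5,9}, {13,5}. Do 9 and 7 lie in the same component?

No

The component containing 9 is {1, 2, 5, 9, 13}, and 7 is not in it.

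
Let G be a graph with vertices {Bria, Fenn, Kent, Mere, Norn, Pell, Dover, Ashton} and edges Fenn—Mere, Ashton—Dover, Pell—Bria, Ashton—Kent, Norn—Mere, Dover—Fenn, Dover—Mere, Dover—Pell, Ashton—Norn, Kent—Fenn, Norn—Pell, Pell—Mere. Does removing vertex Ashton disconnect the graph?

No

Deleting Ashton leaves 1 component (was 1) (its neighbors Kent, Norn, Dover remain connected to each other), so Ashton is not a cut vertex.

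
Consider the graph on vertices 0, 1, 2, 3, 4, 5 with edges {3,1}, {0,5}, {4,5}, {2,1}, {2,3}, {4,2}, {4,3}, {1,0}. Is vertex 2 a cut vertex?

Deleting 2 leaves 1 component (was 1) (its neighbors 1, 3, 4 remain connected to each other), so 2 is not a cut vertex.

No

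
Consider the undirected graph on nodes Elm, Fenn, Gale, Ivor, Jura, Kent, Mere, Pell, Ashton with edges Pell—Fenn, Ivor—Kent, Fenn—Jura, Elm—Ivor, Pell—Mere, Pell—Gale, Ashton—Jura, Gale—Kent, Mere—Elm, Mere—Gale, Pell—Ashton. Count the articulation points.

Removing Pell increases the component count from 1 to 2, so Pell is a cut vertex.
By contrast removing Elm leaves 1 component; it is not a cut vertex. No other vertex is a cut vertex either.

1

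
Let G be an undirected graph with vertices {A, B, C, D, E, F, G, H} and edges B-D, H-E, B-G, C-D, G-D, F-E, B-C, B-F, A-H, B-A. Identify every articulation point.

B

Removing B increases the component count from 1 to 2, so B is a cut vertex.
By contrast removing H leaves 1 component; it is not a cut vertex. No other vertex is a cut vertex either.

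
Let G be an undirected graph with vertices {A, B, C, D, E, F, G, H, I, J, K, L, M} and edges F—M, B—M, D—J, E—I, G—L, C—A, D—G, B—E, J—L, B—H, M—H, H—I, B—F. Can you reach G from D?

From D we can reach D, G, J, L, which includes G.

Yes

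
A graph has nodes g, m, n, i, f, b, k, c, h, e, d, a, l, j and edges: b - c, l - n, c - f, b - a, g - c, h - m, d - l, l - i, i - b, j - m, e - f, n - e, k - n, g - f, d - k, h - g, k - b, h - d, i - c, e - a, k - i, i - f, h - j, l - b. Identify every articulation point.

Removing h increases the component count from 1 to 2, so h is a cut vertex.
By contrast removing k leaves 1 component; it is not a cut vertex. No other vertex is a cut vertex either.

h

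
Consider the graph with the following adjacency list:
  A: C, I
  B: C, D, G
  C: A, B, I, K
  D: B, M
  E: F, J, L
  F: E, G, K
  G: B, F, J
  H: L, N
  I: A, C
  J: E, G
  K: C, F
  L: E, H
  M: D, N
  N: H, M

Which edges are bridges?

none

The edges on the cycle C-A-I-C are not bridges since each lies on that cycle.
Every edge lies on some cycle, so there are no bridges.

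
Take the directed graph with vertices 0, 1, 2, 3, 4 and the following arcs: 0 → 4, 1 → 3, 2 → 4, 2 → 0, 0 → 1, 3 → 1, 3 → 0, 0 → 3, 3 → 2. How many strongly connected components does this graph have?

2

{0, 1, 2, 3} are all mutually reachable — one SCC of size 4.
{4} is an SCC by itself.
That gives 2 strongly connected components.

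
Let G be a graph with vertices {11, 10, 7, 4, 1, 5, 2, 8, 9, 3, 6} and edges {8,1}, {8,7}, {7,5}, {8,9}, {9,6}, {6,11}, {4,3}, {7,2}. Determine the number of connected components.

3

10 is isolated — a component by itself.
Starting from 3 we can reach 3, 4. That is one component of size 2.
Starting from 1 we can reach 1, 2, 5, 6, 7, 8, 9, 11. That is one component of size 8.
Total: 3 components.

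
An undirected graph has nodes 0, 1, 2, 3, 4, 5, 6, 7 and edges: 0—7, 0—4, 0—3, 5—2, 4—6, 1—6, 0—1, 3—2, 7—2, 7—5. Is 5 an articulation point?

No

Deleting 5 leaves 1 component (was 1) (its neighbors 2, 7 remain connected to each other), so 5 is not a cut vertex.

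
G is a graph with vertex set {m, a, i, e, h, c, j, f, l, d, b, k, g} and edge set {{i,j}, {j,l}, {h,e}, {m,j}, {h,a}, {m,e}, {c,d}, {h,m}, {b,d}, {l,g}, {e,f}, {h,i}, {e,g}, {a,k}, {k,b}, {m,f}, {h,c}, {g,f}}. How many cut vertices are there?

Removing h increases the component count from 1 to 2, so h is a cut vertex.
By contrast removing b leaves 1 component; it is not a cut vertex. No other vertex is a cut vertex either.

1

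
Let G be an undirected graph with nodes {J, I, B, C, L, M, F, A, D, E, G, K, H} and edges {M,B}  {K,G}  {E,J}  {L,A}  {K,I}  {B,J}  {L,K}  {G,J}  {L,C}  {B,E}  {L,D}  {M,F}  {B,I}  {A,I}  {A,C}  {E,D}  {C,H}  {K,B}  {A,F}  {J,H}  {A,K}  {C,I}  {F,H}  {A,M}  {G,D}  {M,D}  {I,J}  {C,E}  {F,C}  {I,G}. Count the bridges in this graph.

The edges on the cycle L-A-K-B-E-C-L are not bridges since each lies on that cycle.
Every edge lies on some cycle, so there are no bridges.

0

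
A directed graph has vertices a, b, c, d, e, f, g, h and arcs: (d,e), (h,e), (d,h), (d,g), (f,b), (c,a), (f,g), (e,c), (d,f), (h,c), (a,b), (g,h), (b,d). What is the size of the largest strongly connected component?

8

{a, b, c, d, e, f, g, h} are all mutually reachable — one SCC of size 8.
The largest has 8 vertices.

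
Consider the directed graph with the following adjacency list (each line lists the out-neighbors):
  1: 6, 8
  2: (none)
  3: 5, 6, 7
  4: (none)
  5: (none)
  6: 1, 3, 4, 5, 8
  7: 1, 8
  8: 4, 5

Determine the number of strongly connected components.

5

{1, 3, 6, 7} are all mutually reachable — one SCC of size 4.
{5} is an SCC by itself.
{4} is an SCC by itself.
{2} is an SCC by itself.
{8} is an SCC by itself.
That gives 5 strongly connected components.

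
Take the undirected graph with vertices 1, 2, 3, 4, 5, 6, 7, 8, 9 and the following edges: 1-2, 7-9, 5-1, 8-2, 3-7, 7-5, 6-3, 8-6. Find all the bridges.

The edges on the cycle 8-6-3-7-5-1-2-8 are not bridges since each lies on that cycle.
But removing 7-9 disconnects 7 from 9 — this is a bridge.

7-9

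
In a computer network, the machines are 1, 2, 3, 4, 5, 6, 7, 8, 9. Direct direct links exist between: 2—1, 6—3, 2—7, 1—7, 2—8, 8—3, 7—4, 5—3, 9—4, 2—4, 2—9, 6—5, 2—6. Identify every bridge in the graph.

none

The edges on the cycle 6-5-3-6 are not bridges since each lies on that cycle.
Every edge lies on some cycle, so there are no bridges.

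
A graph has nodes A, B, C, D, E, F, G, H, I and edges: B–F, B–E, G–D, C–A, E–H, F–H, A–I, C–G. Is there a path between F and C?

The component containing F is {B, E, F, H}, and C is not in it.

No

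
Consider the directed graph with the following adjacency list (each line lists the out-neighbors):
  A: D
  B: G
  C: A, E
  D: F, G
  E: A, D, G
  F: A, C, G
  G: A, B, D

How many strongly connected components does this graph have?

1

{A, B, C, D, E, F, G} are all mutually reachable — one SCC of size 7.
That gives 1 strongly connected component.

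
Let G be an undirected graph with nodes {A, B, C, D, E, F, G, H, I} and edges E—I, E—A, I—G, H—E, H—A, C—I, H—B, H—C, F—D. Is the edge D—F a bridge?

Yes

Removing D—F leaves no path between D and F: the component count goes from 2 to 3. So it is a bridge.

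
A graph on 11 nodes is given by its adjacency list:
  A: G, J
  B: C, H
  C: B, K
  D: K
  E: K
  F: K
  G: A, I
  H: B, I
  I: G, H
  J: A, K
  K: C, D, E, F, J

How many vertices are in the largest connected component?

Starting from A we can reach A, B, C, D, E, F, G, H, I, J, K. That is one component of size 11.
The largest has 11 vertices.

11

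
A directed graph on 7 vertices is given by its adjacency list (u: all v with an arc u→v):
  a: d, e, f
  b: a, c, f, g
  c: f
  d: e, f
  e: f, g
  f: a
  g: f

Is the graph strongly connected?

No

There is no directed path from g to b, so the graph is not strongly connected.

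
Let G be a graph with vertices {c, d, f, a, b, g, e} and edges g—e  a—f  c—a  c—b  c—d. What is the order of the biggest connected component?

5

Starting from e we can reach e, g. That is one component of size 2.
Starting from a we can reach a, b, c, d, f. That is one component of size 5.
The largest has 5 vertices.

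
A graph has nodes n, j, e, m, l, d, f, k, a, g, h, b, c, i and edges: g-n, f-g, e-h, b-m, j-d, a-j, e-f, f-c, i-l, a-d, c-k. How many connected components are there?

Starting from b we can reach b, m. That is one component of size 2.
Starting from i we can reach i, l. That is one component of size 2.
Starting from a we can reach a, d, j. That is one component of size 3.
Starting from c we can reach c, e, f, g, h, k, n. That is one component of size 7.
Total: 4 components.

4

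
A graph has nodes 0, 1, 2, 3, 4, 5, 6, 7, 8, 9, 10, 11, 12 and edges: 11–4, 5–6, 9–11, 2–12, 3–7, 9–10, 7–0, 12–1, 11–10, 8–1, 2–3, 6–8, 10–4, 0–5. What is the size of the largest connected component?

Starting from 4 we can reach 4, 9, 10, 11. That is one component of size 4.
Starting from 0 we can reach 0, 1, 2, 3, 5, 6, 7, 8, 12. That is one component of size 9.
The largest has 9 vertices.

9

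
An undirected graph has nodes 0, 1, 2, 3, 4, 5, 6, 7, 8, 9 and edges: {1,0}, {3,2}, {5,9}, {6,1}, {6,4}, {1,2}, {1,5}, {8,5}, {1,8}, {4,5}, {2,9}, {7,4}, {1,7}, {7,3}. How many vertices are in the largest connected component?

Starting from 0 we can reach 0, 1, 2, 3, 4, 5, 6, 7, 8, 9. That is one component of size 10.
The largest has 10 vertices.

10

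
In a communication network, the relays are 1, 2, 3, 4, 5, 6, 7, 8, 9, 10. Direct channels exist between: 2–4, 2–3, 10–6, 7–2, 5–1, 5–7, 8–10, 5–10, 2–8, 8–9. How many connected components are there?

1

Starting from 1 we can reach 1, 2, 3, 4, 5, 6, 7, 8, 9, 10. That is one component of size 10.
Total: 1 component.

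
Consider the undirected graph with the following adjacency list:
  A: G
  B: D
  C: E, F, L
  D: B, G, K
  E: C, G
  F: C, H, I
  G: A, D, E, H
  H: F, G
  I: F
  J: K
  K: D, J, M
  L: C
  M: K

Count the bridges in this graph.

The edges on the cycle H-G-E-C-F-H are not bridges since each lies on that cycle.
But removing I-F disconnects I from F; removing K-M disconnects K from M; removing G-A disconnects G from A; removing K-J disconnects K from J — these are bridges.
In total 8 edges are bridges.

8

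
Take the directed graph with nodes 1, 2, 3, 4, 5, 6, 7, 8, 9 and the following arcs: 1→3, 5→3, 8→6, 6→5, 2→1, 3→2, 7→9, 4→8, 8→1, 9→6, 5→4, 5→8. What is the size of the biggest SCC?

{4, 5, 6, 8} are all mutually reachable — one SCC of size 4.
{1, 2, 3} are all mutually reachable — one SCC of size 3.
{9} is an SCC by itself.
{7} is an SCC by itself.
The largest has 4 vertices.

4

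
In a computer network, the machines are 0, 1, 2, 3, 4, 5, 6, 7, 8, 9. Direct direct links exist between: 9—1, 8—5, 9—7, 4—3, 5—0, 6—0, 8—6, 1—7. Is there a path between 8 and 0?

From 8 we can reach 0, 5, 6, 8, which includes 0.

Yes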